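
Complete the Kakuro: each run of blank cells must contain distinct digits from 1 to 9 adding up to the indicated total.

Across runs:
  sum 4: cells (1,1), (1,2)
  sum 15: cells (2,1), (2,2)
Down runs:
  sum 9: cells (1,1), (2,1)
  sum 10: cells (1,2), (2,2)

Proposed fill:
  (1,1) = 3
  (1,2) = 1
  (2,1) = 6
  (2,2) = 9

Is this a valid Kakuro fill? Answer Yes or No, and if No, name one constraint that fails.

Yes

Across: 3+1=4; 6+9=15. Down: 3+6=9; 1+9=10. No digit repeats within any run.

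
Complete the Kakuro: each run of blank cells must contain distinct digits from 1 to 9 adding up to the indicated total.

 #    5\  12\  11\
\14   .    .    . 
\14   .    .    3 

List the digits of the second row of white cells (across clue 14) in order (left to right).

R1C3 = 11 − 3 = 8 completes the 11 down.
No cell is forced outright now. R2C1 can only be 2 or 4 (the digits allowed by both its 14 across and its 5 down). If R2C1 = 2: then R1C1 would have to be in {1,2,4,5} for the 14 across but in {3} for the 5 down — contradiction. So R2C1 = 4.
R1C1 = 5 − 4 = 1 completes the 5 down.
R1C2 = 14 − 9 = 5 completes the 14 across.
R2C2 = 14 − 7 = 7 completes the 14 across.

4, 7, 3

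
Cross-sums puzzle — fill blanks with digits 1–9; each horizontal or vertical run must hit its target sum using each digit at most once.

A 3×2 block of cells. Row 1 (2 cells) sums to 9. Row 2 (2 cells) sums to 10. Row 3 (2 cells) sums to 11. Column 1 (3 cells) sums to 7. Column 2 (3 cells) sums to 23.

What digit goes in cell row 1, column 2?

8

7 in 3 cells must be {1,2,4}; 23 in 3 cells must be {6,8,9}.
Nothing is forced directly, so branch on (1,2), whose candidates are 6 or 8. If (1,2) = 6: then (1,1) would have to be in {3} for the 9 across but in {1,2,4} for the 7 down — contradiction. So (1,2) = 8.
(1,1) = 9 − 8 = 1 completes the 9 across.
Nothing is forced directly, so branch on (2,1), whose candidates are 2 or 4. If (2,1) = 2: then (2,2) would have to be in {8} for the 10 across but in {6,9} for the 23 down — contradiction. So (2,1) = 4.
(2,2) = 10 − 4 = 6 completes the 10 across.
(3,1) = 7 − 5 = 2 completes the 7 down.
(3,2) = 11 − 2 = 9 completes the 11 across.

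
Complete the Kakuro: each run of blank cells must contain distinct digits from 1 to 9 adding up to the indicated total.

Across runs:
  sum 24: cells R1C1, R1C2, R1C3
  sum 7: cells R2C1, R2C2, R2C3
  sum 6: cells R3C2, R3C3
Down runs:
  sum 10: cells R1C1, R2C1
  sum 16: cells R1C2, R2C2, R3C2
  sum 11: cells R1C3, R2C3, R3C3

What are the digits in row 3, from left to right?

24 in 3 cells must be {7,8,9}; 7 in 3 cells must be {1,2,4}.
Nothing is forced directly, so branch on R1C3, whose candidates are 7 or 8. If R1C3 = 7: that forces R2C3 = 1, after which R3C3 would have to be in {1,2,4,5} for the 6 across but in {3} for the 11 down — contradiction. So R1C3 = 8.
Nothing is forced directly, so branch on R1C1, whose candidates are 7 or 9. If R1C1 = 7: that forces R1C2 = 9, after which R2C1 would have to be in {1,2,4} for the 7 across but in {3} for the 10 down — contradiction. So R1C1 = 9.
R1C2 = 24 − 17 = 7 completes the 24 across.
R2C1 = 10 − 9 = 1 completes the 10 down.
R2C2 = 4: the only remaining digit allowed by both the 7 across and the 16 down.
R2C3 = 7 − 5 = 2 completes the 7 across.
R3C2 = 16 − 11 = 5 completes the 16 down.
R3C3 = 6 − 5 = 1 completes the 6 across.

5, 1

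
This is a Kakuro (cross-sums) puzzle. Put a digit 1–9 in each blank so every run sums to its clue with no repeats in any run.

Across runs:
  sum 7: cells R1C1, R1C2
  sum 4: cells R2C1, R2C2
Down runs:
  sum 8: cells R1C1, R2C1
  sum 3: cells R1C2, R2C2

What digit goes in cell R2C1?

3

4 in 2 cells must be {1,3}; 3 in 2 cells must be {1,2}.
The 4 across and the 3 down share only 1, so R2C2 = 1.
R1C2 = 3 − 1 = 2 completes the 3 down.
R2C1 = 4 − 1 = 3 completes the 4 across.
R1C1 = 7 − 2 = 5 completes the 7 across.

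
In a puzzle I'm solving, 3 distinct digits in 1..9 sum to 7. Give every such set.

3 distinct digits from 1–9 sum between 6 and 24.
Only one set works: {1,2,4}.

{1,2,4}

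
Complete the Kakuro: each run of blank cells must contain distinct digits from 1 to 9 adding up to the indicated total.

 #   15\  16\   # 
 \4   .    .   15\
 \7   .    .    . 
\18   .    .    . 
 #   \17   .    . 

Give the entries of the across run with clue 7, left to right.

4 2 1

4 in 2 cells must be {1,3}; 7 in 3 cells must be {1,2,4}; 17 in 2 cells must be {8,9}.
Nothing is forced directly, so branch on R1C1, whose candidates are 1 or 3. If R1C1 = 1: that forces R1C2 = 3, after which R2C1 would have to be in {1,2,4} for the 7 across but in {5,6,8,9} for the 15 down — contradiction. So R1C1 = 3.
R1C2 = 4 − 3 = 1 completes the 4 across.
Given what's placed, R2C1 must be 4 to fit the 7 across and 15 down.
R2C2 = 2: the only remaining digit allowed by both the 7 across and the 16 down.
R2C3 = 7 − 6 = 1 completes the 7 across.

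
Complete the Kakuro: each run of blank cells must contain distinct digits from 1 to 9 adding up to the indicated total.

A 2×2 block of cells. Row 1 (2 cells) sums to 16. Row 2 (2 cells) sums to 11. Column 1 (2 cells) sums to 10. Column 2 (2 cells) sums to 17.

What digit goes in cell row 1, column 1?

16 in 2 cells must be {7,9}; 17 in 2 cells must be {8,9}.
The 16 across and the 17 down share only 9, so (1,2) = 9.
(2,2) = 17 − 9 = 8 completes the 17 down.
(1,1) = 16 − 9 = 7 completes the 16 across.
(2,1) = 11 − 8 = 3 completes the 11 across.

7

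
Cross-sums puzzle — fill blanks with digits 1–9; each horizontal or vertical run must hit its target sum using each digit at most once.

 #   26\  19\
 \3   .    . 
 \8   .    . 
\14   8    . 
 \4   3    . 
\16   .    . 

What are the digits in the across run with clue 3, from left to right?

3 in 2 cells must be {1,2}; 4 in 2 cells must be {1,3}; 16 in 2 cells must be {7,9}.
R3C2 = 14 − 8 = 6 completes the 14 across.
R4C2 = 4 − 3 = 1 completes the 4 across.
R5C2 = 7: the only remaining digit allowed by both the 16 across and the 19 down.
Given what's placed, R1C2 must be 2 to fit the 3 across and 19 down.
R2C2 = 19 − 16 = 3 completes the 19 down.
R5C1 = 16 − 7 = 9 completes the 16 across.
R1C1 = 3 − 2 = 1 completes the 3 across.

1, 2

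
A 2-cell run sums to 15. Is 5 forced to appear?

No

Counterexample: {6,9} sums to 15 without using 5.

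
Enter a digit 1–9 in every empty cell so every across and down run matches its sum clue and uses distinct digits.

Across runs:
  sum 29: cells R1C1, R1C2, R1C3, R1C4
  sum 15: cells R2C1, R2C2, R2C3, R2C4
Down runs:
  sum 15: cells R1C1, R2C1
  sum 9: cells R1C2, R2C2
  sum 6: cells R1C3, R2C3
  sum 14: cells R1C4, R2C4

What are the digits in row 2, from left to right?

29 in 4 cells must be {5,7,8,9}.
Only 5 fits R1C3 under both its across sum 29 and down sum 6.
R2C3 = 6 − 5 = 1 completes the 6 down.
Nothing is forced directly, so branch on R1C2, whose candidates are 7 or 8. If R1C2 = 8: that forces R1C4 = 9, after which R2C2 would have to be in {2,3,4,5,6,7,8,9} for the 15 across but in {1} for the 9 down — contradiction. So R1C2 = 7.
R2C2 = 9 − 7 = 2 completes the 9 down.
No cell is forced outright now. R1C1 can only be 8 or 9 (the digits allowed by both its 29 across and its 15 down). If R1C1 = 9: that forces R1C4 = 8, after which R2C1 would have to be in {3,4,5,7,8,9} for the 15 across but in {6} for the 15 down — contradiction. So R1C1 = 8.
R1C4 = 29 − 20 = 9 completes the 29 across.
R2C1 = 15 − 8 = 7 completes the 15 down.
R2C4 = 15 − 10 = 5 completes the 15 across.

7, 2, 1, 5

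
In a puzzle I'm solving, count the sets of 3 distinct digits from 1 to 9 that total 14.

3 distinct digits from 1–9 sum between 6 and 24.

8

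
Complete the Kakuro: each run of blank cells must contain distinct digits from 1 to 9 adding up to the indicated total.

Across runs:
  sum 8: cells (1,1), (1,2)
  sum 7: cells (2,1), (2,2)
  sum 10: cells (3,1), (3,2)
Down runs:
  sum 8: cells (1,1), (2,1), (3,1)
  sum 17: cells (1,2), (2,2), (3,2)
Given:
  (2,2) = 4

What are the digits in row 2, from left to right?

(2,1) = 7 − 4 = 3 completes the 7 across.
Given what's placed, (1,1) must be 1 to fit the 8 across and 8 down.
(1,2) = 8 − 1 = 7 completes the 8 across.
(3,1) = 8 − 4 = 4 completes the 8 down.
(3,2) = 10 − 4 = 6 completes the 10 across.

3, 4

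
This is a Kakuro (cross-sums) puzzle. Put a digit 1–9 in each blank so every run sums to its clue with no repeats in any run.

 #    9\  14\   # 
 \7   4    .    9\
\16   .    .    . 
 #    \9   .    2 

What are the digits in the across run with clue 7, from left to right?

R1C2 = 7 − 4 = 3 completes the 7 across.
R2C1 = 9 − 4 = 5 completes the 9 down.
R2C3 = 9 − 2 = 7 completes the 9 down.
R3C2 = 9 − 2 = 7 completes the 9 across.
R2C2 = 16 − 12 = 4 completes the 16 across.

4 3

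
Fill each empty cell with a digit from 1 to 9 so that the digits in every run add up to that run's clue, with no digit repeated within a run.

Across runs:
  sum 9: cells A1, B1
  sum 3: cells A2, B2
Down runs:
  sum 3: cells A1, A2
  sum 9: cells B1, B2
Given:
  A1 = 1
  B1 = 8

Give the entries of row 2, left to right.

2 1

3 in 2 cells must be {1,2}.
A2 = 3 − 1 = 2 completes the 3 down.
B2 = 3 − 2 = 1 completes the 3 across.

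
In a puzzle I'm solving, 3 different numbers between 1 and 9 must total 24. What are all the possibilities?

{7,8,9}

3 distinct digits from 1–9 sum between 6 and 24.
Only one set works: {7,8,9}.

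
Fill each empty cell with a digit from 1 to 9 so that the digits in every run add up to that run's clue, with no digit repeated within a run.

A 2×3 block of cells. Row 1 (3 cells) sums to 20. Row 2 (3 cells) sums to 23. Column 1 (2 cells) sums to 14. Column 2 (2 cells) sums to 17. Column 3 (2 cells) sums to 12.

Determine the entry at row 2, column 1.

6

23 in 3 cells must be {6,8,9}; 17 in 2 cells must be {8,9}.
Nothing is forced directly, so branch on (1,2), whose candidates are 8 or 9. If (1,2) = 8: that forces (2,2) = 9, (2,3) = 8, after which (1,3) would have to be in {3,5,7,9} for the 20 across but in {4} for the 12 down — contradiction. So (1,2) = 9.
(2,2) = 17 − 9 = 8 completes the 17 down.
Given what's placed, (2,3) must be 9 to fit the 23 across and 12 down.
(1,3) = 12 − 9 = 3 completes the 12 down.
(2,1) = 23 − 17 = 6 completes the 23 across.
(1,1) = 20 − 12 = 8 completes the 20 across.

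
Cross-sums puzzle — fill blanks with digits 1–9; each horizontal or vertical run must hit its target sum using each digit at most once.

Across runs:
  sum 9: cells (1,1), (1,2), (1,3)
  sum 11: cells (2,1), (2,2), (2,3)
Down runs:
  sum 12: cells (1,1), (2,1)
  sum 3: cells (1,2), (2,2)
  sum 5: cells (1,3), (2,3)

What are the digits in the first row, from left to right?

3 in 2 cells must be {1,2}.
Nothing is forced directly, so branch on (1,1), whose candidates are 3 or 4 or 5. If (1,1) = 3: then (2,1) would have to be in {1,2,3,4,5,6,7,8} for the 11 across but in {9} for the 12 down — contradiction. If (1,1) = 5: that forces (1,2) = 1, (1,3) = 3, (2,1) = 7, after which (2,2) would have to be in {1,3} for the 11 across but in {2} for the 3 down — contradiction. So (1,1) = 4.
Given what's placed, (1,2) must be 2 to fit the 9 across and 3 down.
(1,3) = 9 − 6 = 3 completes the 9 across.
(2,1) = 12 − 4 = 8 completes the 12 down.
(2,2) = 3 − 2 = 1 completes the 3 down.
(2,3) = 11 − 9 = 2 completes the 11 across.

4 2 3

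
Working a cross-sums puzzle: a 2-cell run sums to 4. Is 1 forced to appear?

Yes

The only way to make 4 from 2 distinct digits is {1,3}, which contains 1.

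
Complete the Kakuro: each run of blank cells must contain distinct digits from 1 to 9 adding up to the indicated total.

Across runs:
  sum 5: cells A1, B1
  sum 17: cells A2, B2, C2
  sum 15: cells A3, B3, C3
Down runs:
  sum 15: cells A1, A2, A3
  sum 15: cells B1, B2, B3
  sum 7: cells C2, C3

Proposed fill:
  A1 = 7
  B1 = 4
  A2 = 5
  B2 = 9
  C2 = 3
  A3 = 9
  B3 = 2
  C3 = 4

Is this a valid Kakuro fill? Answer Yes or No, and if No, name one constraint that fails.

No — the down run A1–A3 sums to 21, not 15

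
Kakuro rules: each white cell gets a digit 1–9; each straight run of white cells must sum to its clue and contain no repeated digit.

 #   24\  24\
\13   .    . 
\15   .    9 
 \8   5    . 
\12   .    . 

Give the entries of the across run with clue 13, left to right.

9 4

R2C1 = 15 − 9 = 6 completes the 15 across.
R3C2 = 8 − 5 = 3 completes the 8 across.
No cell is forced outright now. R1C1 can only be 4 or 9 (the digits allowed by both its 13 across and its 24 down). If R1C1 = 4: then R1C2 would have to be in {9} for the 13 across but in {4,5,7,8} for the 24 down — contradiction. So R1C1 = 9.
R1C2 = 13 − 9 = 4 completes the 13 across.
R4C1 = 24 − 20 = 4 completes the 24 down.
R4C2 = 12 − 4 = 8 completes the 12 across.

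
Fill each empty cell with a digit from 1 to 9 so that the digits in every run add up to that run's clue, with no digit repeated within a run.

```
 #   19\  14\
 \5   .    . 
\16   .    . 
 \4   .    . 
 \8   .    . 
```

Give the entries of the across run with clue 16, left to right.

16 in 2 cells must be {7,9}; 4 in 2 cells must be {1,3}.
Only 7 fits R2C2 under both its across sum 16 and down sum 14.
Given what's placed, R3C2 must be 1 to fit the 4 across and 14 down.
R4C2 = 2: the only remaining digit allowed by both the 8 across and the 14 down.
R1C2 = 14 − 10 = 4 completes the 14 down.
R2C1 = 16 − 7 = 9 completes the 16 across.

9 7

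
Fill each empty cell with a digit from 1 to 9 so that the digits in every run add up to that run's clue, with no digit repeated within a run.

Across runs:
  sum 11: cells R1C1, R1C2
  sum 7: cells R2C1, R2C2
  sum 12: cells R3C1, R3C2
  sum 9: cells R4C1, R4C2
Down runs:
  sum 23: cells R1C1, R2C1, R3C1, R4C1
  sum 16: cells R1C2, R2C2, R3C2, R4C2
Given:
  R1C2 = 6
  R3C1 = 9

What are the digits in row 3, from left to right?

9 3

R1C1 = 11 − 6 = 5 completes the 11 across.
R3C2 = 12 − 9 = 3 completes the 12 across.
Nothing is forced directly, so branch on R2C2, whose candidates are 2 or 5. If R2C2 = 2: then R2C1 would have to be in {5} for the 7 across but in {1,2,3,6,7,8} for the 23 down — contradiction. So R2C2 = 5.
R2C1 = 7 − 5 = 2 completes the 7 across.
R4C1 = 23 − 16 = 7 completes the 23 down.
R4C2 = 9 − 7 = 2 completes the 9 across.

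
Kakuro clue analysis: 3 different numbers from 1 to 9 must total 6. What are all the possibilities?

3 distinct digits from 1–9 sum between 6 and 24.
Only one set works: {1,2,3}.

{1,2,3}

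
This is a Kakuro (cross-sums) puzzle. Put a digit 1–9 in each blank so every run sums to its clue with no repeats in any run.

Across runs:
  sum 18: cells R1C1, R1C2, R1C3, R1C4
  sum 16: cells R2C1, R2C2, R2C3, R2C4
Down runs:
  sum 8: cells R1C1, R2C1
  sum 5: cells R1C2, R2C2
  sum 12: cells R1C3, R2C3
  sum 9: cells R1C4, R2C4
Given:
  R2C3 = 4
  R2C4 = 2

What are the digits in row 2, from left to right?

R1C3 = 12 − 4 = 8 completes the 12 down.
R1C4 = 9 − 2 = 7 completes the 9 down.
Nothing is forced directly, so branch on R2C2, whose candidates are 1 or 3. If R2C2 = 1: then R1C2 would have to be in {1,2} for the 18 across but in {4} for the 5 down — contradiction. So R2C2 = 3.
R1C2 = 5 − 3 = 2 completes the 5 down.
R2C1 = 16 − 9 = 7 completes the 16 across.
R1C1 = 18 − 17 = 1 completes the 18 across.

7 3 4 2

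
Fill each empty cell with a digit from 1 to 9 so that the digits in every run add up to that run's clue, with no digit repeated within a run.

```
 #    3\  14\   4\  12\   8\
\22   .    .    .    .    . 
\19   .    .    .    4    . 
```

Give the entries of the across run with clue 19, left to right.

1, 9, 3, 4, 2

3 in 2 cells must be {1,2}; 4 in 2 cells must be {1,3}.
R1C4 = 12 − 4 = 8 completes the 12 down.
Nothing is forced directly, so branch on R1C2, whose candidates are 5 or 6. If R1C2 = 6: then R2C2 would have to be in {1,2,3,5,6,7,9} for the 19 across but in {8} for the 14 down — contradiction. So R1C2 = 5.
R2C2 = 14 − 5 = 9 completes the 14 down.
Nothing is forced directly, so branch on R1C1, whose candidates are 1 or 2. If R1C1 = 1: then R1C3 would have to be in {2,6} for the 22 across but in {1,3} for the 4 down — contradiction. So R1C1 = 2.
R2C1 = 3 − 2 = 1 completes the 3 down.
Given what's placed, R2C3 must be 3 to fit the 19 across and 4 down.
R2C5 = 19 − 17 = 2 completes the 19 across.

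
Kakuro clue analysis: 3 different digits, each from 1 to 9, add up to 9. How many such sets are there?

3 distinct digits from 1–9 sum between 6 and 24.
Enumerating: {1,2,6}, {1,3,5}, {2,3,4}.

3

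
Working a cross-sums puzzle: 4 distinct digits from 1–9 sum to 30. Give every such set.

4 distinct digits from 1–9 sum between 10 and 30.
Only one set works: {6,7,8,9}.

{6,7,8,9}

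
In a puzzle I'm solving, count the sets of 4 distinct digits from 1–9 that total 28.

2

4 distinct digits from 1–9 sum between 10 and 30.
Enumerating: {4,7,8,9}, {5,6,8,9}.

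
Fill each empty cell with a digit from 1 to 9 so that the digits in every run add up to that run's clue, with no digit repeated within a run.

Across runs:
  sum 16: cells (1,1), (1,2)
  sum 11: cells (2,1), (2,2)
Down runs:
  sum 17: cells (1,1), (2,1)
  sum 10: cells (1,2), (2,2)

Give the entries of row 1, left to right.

16 in 2 cells must be {7,9}; 17 in 2 cells must be {8,9}.
The 16 across and the 17 down share only 9, so (1,1) = 9.
(1,2) = 16 − 9 = 7 completes the 16 across.
(2,1) = 17 − 9 = 8 completes the 17 down.
(2,2) = 11 − 8 = 3 completes the 11 across.

9 7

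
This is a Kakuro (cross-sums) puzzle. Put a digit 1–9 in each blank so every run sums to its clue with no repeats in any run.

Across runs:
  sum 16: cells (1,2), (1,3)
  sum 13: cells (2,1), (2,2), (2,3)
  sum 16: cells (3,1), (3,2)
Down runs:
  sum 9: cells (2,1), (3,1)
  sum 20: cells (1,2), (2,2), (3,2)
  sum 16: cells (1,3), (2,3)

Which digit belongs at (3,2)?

9

16 in 2 cells must be {7,9}.
The 16 across and the 9 down share only 7, so (3,1) = 7.
(3,2) = 16 − 7 = 9 completes the 16 across.
(1,2) = 7: the only remaining digit allowed by both the 16 across and the 20 down.
(1,3) = 16 − 7 = 9 completes the 16 across.
(2,1) = 9 − 7 = 2 completes the 9 down.
(2,2) = 20 − 16 = 4 completes the 20 down.
(2,3) = 13 − 6 = 7 completes the 13 across.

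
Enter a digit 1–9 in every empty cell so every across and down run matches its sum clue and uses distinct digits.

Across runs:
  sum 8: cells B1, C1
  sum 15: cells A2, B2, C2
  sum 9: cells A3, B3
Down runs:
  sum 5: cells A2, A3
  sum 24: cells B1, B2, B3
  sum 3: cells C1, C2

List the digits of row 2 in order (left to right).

24 in 3 cells must be {7,8,9}; 3 in 2 cells must be {1,2}.
The 8 across and the 24 down share only 7, so B1 = 7.
C1 = 8 − 7 = 1 completes the 8 across.
C2 = 3 − 1 = 2 completes the 3 down.
B3 = 8: the only remaining digit allowed by both the 9 across and the 24 down.
A2 = 4: the only remaining digit allowed by both the 15 across and the 5 down.
B2 = 15 − 6 = 9 completes the 15 across.
A3 = 9 − 8 = 1 completes the 9 across.

4 9 2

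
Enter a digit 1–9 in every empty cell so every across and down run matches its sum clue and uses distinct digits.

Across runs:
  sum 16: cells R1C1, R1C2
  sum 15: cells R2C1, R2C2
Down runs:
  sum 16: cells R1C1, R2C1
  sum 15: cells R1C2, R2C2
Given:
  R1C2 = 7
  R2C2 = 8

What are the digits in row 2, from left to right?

7 8

16 in 2 cells must be {7,9}.
R1C1 = 16 − 7 = 9 completes the 16 across.
R2C1 = 15 − 8 = 7 completes the 15 across.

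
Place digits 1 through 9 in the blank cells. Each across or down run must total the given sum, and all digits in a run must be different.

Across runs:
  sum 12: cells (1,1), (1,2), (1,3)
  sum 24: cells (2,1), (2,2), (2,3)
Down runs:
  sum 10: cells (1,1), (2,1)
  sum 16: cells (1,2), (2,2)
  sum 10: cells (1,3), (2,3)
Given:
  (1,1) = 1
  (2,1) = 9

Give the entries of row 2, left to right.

9, 7, 8

24 in 3 cells must be {7,8,9}; 16 in 2 cells must be {7,9}.
(2,2) = 7: the only remaining digit allowed by both the 24 across and the 16 down.
(2,3) = 24 − 16 = 8 completes the 24 across.
(1,2) = 16 − 7 = 9 completes the 16 down.
(1,3) = 12 − 10 = 2 completes the 12 across.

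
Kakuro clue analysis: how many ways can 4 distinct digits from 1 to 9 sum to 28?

2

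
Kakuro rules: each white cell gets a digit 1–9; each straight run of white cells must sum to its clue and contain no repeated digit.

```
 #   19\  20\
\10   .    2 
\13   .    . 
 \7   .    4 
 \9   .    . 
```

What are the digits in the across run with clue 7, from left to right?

R1C1 = 10 − 2 = 8 completes the 10 across.
R3C1 = 7 − 4 = 3 completes the 7 across.
No cell is forced outright now. R2C1 can only be 6 or 7 (the digits allowed by both its 13 across and its 19 down). If R2C1 = 6: then R2C2 would have to be in {7} for the 13 across but in {5,6,8,9} for the 20 down — contradiction. So R2C1 = 7.
R2C2 = 13 − 7 = 6 completes the 13 across.
R4C1 = 19 − 18 = 1 completes the 19 down.
R4C2 = 9 − 1 = 8 completes the 9 across.

3 4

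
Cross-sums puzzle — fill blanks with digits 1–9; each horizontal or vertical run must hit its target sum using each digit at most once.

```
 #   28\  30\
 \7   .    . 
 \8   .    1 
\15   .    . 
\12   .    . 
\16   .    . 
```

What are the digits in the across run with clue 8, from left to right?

16 in 2 cells must be {7,9}.
R1C2 = 5: the only remaining digit allowed by both the 7 across and the 30 down.
R2C1 = 8 − 1 = 7 completes the 8 across.

7 1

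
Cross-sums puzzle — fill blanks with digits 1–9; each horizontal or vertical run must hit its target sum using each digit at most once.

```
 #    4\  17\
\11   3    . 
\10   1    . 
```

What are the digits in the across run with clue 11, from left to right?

4 in 2 cells must be {1,3}; 17 in 2 cells must be {8,9}.
R1C2 = 11 − 3 = 8 completes the 11 across.
R2C2 = 10 − 1 = 9 completes the 10 across.

3 8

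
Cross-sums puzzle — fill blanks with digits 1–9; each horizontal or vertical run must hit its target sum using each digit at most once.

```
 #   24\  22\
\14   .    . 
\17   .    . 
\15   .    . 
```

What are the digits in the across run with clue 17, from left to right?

17 in 2 cells must be {8,9}; 24 in 3 cells must be {7,8,9}.
Nothing is forced directly, so branch on R1C1, whose candidates are 8 or 9. If R1C1 = 8: that forces R1C2 = 6, R2C1 = 9, after which R2C2 would have to be in {8} for the 17 across but in {7,9} for the 22 down — contradiction. So R1C1 = 9.
R1C2 = 14 − 9 = 5 completes the 14 across.
Given what's placed, R2C1 must be 8 to fit the 17 across and 24 down.
R2C2 = 17 − 8 = 9 completes the 17 across.
R3C1 = 24 − 17 = 7 completes the 24 down.
R3C2 = 15 − 7 = 8 completes the 15 across.

8, 9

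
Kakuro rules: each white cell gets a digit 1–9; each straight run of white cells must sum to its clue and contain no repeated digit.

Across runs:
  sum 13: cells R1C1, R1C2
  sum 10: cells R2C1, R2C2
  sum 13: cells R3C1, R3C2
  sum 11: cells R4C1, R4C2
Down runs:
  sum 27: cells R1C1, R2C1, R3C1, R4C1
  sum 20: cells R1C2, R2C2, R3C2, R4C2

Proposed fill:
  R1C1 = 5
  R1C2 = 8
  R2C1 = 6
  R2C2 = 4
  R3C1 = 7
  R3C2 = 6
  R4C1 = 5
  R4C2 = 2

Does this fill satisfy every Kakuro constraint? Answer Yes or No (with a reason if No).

No — the down run R1C1–R4C1 sums to 23, not 27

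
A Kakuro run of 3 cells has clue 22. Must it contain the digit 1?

Counterexample: {5,8,9} sums to 22 without using 1.

No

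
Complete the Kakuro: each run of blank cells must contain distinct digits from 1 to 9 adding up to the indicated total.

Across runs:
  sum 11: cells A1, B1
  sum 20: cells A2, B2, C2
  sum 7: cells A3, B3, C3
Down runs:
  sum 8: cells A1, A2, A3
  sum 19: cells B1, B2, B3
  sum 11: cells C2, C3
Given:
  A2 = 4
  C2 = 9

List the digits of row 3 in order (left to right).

7 in 3 cells must be {1,2,4}.
A1 = 3: the only remaining digit allowed by both the 11 across and the 8 down.
B1 = 11 − 3 = 8 completes the 11 across.
B2 = 20 − 13 = 7 completes the 20 across.
A3 = 8 − 7 = 1 completes the 8 down.
B3 = 19 − 15 = 4 completes the 19 down.
C3 = 7 − 5 = 2 completes the 7 across.

1 4 2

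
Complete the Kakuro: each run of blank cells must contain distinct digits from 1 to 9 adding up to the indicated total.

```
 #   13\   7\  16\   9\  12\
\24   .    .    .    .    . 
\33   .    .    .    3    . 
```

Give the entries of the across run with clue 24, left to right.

16 in 2 cells must be {7,9}.
R1C4 = 9 − 3 = 6 completes the 9 down.
R2C2 = 6: the only remaining digit allowed by both the 33 across and the 7 down.
R1C2 = 7 − 6 = 1 completes the 7 down.
Nothing is forced directly, so branch on R1C3, whose candidates are 7 or 9. If R1C3 = 7: that forces R1C1 = 8, after which R1C5 would have to be in {2} for the 24 across but in {3,4,5,7,8,9} for the 12 down — contradiction. So R1C3 = 9.
R1C1 = 5: the only remaining digit allowed by both the 24 across and the 13 down.
R1C5 = 24 − 21 = 3 completes the 24 across.

5, 1, 9, 6, 3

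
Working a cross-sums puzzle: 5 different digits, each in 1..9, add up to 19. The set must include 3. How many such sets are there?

4

5 distinct digits from 1–9 sum between 15 and 35.
Keeping only sets containing 3.
Enumerating: {1,2,3,4,9}, {1,2,3,5,8}, {1,2,3,6,7}, {1,3,4,5,6}.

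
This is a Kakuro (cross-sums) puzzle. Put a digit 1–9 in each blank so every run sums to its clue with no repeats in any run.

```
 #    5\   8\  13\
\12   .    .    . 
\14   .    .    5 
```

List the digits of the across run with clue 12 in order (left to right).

3, 1, 8

R1C3 = 13 − 5 = 8 completes the 13 down.
No cell is forced outright now. R1C1 can only be 1 or 3 (the digits allowed by both its 12 across and its 5 down). If R1C1 = 1: that forces R1C2 = 3, after which R2C1 would have to be in {1,2,3,6,7,8} for the 14 across but in {4} for the 5 down — contradiction. So R1C1 = 3.
R1C2 = 12 − 11 = 1 completes the 12 across.
R2C1 = 5 − 3 = 2 completes the 5 down.
R2C2 = 14 − 7 = 7 completes the 14 across.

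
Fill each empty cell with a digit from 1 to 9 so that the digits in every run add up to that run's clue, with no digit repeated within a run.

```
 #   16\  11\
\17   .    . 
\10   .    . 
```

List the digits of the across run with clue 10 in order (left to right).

7 3

17 in 2 cells must be {8,9}; 16 in 2 cells must be {7,9}.
The 17 across and the 16 down share only 9, so R1C1 = 9.
R1C2 = 17 − 9 = 8 completes the 17 across.
R2C1 = 16 − 9 = 7 completes the 16 down.
R2C2 = 10 − 7 = 3 completes the 10 across.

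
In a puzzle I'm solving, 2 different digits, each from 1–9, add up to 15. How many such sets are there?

2

2 distinct digits from 1–9 sum between 3 and 17.
Enumerating: {6,9}, {7,8}.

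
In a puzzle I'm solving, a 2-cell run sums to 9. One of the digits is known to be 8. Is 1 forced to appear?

The only way to make 9 from 2 distinct digits under that restriction is {1,8}, which contains 1.

Yes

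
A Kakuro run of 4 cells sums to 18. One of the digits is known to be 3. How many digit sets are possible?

6

4 distinct digits from 1–9 sum between 10 and 30.
Keeping only sets containing 3.
Enumerating: {1,3,5,9}, {1,3,6,8}, {2,3,4,9}, {2,3,5,8}, {2,3,6,7}, {3,4,5,6}.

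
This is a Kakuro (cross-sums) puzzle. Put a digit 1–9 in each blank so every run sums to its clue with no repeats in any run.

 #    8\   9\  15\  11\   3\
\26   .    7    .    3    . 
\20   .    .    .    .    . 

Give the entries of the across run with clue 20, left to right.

3 in 2 cells must be {1,2}.
R2C2 = 9 − 7 = 2 completes the 9 down.
R2C4 = 11 − 3 = 8 completes the 11 down.
R2C5 = 1: the only remaining digit allowed by both the 20 across and the 3 down.
R1C5 = 3 − 1 = 2 completes the 3 down.
Given what's placed, R2C3 must be 6 to fit the 20 across and 15 down.
R1C3 = 15 − 6 = 9 completes the 15 down.
R2C1 = 20 − 17 = 3 completes the 20 across.

3 2 6 8 1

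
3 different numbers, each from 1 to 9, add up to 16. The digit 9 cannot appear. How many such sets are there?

3 distinct digits from 1–9 sum between 6 and 24.
Dropping sets that contain 9.
Enumerating: {1,7,8}, {2,6,8}, {3,5,8}, {3,6,7}, {4,5,7}.

5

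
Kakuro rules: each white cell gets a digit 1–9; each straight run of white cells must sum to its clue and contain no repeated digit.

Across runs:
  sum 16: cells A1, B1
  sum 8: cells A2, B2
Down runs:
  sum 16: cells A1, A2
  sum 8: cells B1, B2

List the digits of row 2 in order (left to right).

16 in 2 cells must be {7,9}.
The 16 across and the 8 down share only 7, so B1 = 7.
The 8 across and the 16 down share only 7, so A2 = 7.
B2 = 8 − 7 = 1 completes the 8 across.
A1 = 16 − 7 = 9 completes the 16 across.

7 1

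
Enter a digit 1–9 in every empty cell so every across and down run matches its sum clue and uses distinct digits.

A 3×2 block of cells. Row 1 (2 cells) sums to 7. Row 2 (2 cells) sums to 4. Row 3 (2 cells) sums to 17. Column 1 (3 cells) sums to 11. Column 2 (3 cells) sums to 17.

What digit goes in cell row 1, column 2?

4 in 2 cells must be {1,3}; 17 in 2 cells must be {8,9}.
The 17 across and the 11 down share only 8, so (3,1) = 8.
(3,2) = 17 − 8 = 9 completes the 17 across.
Given what's placed, (2,1) must be 1 to fit the 4 across and 11 down.
(2,2) = 4 − 1 = 3 completes the 4 across.
(1,1) = 11 − 9 = 2 completes the 11 down.
(1,2) = 7 − 2 = 5 completes the 7 across.

5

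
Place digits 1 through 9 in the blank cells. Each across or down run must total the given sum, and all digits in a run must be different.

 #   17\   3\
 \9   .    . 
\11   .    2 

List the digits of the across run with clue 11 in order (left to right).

9 2

17 in 2 cells must be {8,9}; 3 in 2 cells must be {1,2}.
R1C1 = 8: only digit in both the 9-across and 17-down candidate sets.
R1C2 = 9 − 8 = 1 completes the 9 across.
R2C1 = 11 − 2 = 9 completes the 11 across.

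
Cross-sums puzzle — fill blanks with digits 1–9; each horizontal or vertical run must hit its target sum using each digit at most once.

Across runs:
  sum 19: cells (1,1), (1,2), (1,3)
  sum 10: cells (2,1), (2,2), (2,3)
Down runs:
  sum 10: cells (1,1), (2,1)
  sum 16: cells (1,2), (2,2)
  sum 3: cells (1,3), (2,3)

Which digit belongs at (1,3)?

2

16 in 2 cells must be {7,9}; 3 in 2 cells must be {1,2}.
The 19 across and the 3 down share only 2, so (1,3) = 2.
The 10 across and the 16 down share only 7, so (2,2) = 7.
(2,3) = 3 − 2 = 1 completes the 3 down.
(1,2) = 16 − 7 = 9 completes the 16 down.
(2,1) = 10 − 8 = 2 completes the 10 across.
(1,1) = 19 − 11 = 8 completes the 19 across.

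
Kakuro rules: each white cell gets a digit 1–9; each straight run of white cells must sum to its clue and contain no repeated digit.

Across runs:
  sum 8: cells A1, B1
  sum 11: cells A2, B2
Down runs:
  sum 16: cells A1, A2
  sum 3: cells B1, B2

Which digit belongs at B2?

2

16 in 2 cells must be {7,9}; 3 in 2 cells must be {1,2}.
The 8 across and the 16 down share only 7, so A1 = 7.
B1 = 8 − 7 = 1 completes the 8 across.
A2 = 16 − 7 = 9 completes the 16 down.
B2 = 11 − 9 = 2 completes the 11 across.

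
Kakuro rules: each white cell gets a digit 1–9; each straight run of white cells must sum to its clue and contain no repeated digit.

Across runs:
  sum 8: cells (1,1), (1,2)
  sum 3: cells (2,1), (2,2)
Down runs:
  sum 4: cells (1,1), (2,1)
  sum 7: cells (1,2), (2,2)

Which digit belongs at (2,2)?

2

3 in 2 cells must be {1,2}; 4 in 2 cells must be {1,3}.
The 3 across and the 4 down share only 1, so (2,1) = 1.
(2,2) = 3 − 1 = 2 completes the 3 across.
(1,1) = 4 − 1 = 3 completes the 4 down.
(1,2) = 8 − 3 = 5 completes the 8 across.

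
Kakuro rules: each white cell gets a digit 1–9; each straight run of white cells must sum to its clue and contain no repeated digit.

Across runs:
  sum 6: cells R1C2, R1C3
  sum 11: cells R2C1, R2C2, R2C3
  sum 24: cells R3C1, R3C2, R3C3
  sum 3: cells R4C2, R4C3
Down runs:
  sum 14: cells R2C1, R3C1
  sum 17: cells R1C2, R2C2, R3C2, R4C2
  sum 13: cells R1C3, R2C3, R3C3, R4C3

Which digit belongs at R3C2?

9

24 in 3 cells must be {7,8,9}; 3 in 2 cells must be {1,2}.
Only 7 fits R3C3 under both its across sum 24 and down sum 13.
Nothing is forced directly, so branch on R3C1, whose candidates are 8 or 9. If R3C1 = 9: that forces R2C1 = 5, R2C3 = 2, R3C2 = 8, R4C3 = 1, after which R1C3 would have to be in {1,2,4,5} for the 6 across but in {3} for the 13 down — contradiction. So R3C1 = 8.
R2C1 = 14 − 8 = 6 completes the 14 down.
R3C2 = 24 − 15 = 9 completes the 24 across.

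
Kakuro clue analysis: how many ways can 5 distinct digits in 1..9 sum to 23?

11

5 distinct digits from 1–9 sum between 15 and 35.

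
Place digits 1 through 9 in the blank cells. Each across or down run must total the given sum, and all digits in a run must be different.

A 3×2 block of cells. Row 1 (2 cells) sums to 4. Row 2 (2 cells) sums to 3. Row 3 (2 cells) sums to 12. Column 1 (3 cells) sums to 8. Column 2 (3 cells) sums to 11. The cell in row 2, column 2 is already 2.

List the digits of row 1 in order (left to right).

3 1

4 in 2 cells must be {1,3}; 3 in 2 cells must be {1,2}.
(2,1) = 3 − 2 = 1 completes the 3 across.
(1,1) = 3: the only remaining digit allowed by both the 4 across and the 8 down.
(1,2) = 4 − 3 = 1 completes the 4 across.
(3,1) = 8 − 4 = 4 completes the 8 down.
(3,2) = 12 − 4 = 8 completes the 12 across.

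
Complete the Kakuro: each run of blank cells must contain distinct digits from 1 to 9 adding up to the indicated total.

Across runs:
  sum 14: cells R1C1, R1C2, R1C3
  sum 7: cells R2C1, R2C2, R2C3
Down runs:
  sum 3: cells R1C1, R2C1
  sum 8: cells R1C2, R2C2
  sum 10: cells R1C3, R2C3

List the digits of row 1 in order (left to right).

1 7 6

7 in 3 cells must be {1,2,4}; 3 in 2 cells must be {1,2}.
Nothing is forced directly, so branch on R1C1, whose candidates are 1 or 2. If R1C1 = 2: that forces R2C1 = 1, R2C2 = 2, R2C3 = 4, after which R1C2 would have to be in {3,4,5,7,8,9} for the 14 across but in {6} for the 8 down — contradiction. So R1C1 = 1.
R2C1 = 3 − 1 = 2 completes the 3 down.
Given what's placed, R2C2 must be 1 to fit the 7 across and 8 down.
R2C3 = 7 − 3 = 4 completes the 7 across.
R1C2 = 8 − 1 = 7 completes the 8 down.
R1C3 = 14 − 8 = 6 completes the 14 across.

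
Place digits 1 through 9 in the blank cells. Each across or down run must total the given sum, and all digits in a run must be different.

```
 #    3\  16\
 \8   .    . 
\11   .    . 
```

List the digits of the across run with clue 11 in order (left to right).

2, 9

3 in 2 cells must be {1,2}; 16 in 2 cells must be {7,9}.
The 8 across and the 16 down share only 7, so R1C2 = 7.
The 11 across and the 3 down share only 2, so R2C1 = 2.
R2C2 = 11 − 2 = 9 completes the 11 across.
R1C1 = 8 − 7 = 1 completes the 8 across.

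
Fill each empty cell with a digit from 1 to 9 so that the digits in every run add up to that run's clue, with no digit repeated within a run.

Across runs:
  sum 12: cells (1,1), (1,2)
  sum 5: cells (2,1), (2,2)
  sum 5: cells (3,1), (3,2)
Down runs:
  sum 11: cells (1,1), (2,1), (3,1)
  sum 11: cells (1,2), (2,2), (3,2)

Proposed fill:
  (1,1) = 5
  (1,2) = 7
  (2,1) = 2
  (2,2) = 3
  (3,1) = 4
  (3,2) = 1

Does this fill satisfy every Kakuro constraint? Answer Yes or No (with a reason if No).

Yes

Across: 5+7=12; 2+3=5; 4+1=5. Down: 5+2+4=11; 7+3+1=11. No digit repeats within any run.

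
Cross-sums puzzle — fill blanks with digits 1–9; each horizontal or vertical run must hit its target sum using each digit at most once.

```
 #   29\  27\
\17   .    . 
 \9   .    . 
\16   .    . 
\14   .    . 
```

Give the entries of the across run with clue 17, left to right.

9 8

17 in 2 cells must be {8,9}; 16 in 2 cells must be {7,9}; 29 in 4 cells must be {5,7,8,9}.
Nothing is forced directly, so branch on R1C1, whose candidates are 8 or 9. If R1C1 = 8: that forces R1C2 = 9, R3C2 = 7, R3C1 = 9, R4C1 = 5, after which R4C2 would have to be in {9} for the 14 across but in {3,5,6,8} for the 27 down — contradiction. So R1C1 = 9.
R1C2 = 17 − 9 = 8 completes the 17 across.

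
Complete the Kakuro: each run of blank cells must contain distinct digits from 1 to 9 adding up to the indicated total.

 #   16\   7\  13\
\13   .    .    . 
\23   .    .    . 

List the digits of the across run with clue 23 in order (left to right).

9, 6, 8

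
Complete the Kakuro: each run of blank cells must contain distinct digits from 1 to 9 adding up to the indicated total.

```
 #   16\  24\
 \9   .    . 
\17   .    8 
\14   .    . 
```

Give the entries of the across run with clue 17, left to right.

9, 8

17 in 2 cells must be {8,9}; 24 in 3 cells must be {7,8,9}.
R1C2 = 7: the only remaining digit allowed by both the 9 across and the 24 down.
R2C1 = 17 − 8 = 9 completes the 17 across.
R3C2 = 24 − 15 = 9 completes the 24 down.
R1C1 = 9 − 7 = 2 completes the 9 across.
R3C1 = 14 − 9 = 5 completes the 14 across.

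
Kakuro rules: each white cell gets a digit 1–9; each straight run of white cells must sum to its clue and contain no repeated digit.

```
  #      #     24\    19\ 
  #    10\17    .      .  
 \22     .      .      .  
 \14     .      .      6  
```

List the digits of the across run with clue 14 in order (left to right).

17 in 2 cells must be {8,9}; 24 in 3 cells must be {7,8,9}.
R3C2 = 7: the only remaining digit allowed by both the 14 across and the 24 down.
R3C1 = 14 − 13 = 1 completes the 14 across.
R2C1 = 10 − 1 = 9 completes the 10 down.
R2C2 = 8: the only remaining digit allowed by both the 22 across and the 24 down.
R2C3 = 22 − 17 = 5 completes the 22 across.
R1C2 = 24 − 15 = 9 completes the 24 down.
R1C3 = 17 − 9 = 8 completes the 17 across.

1 7 6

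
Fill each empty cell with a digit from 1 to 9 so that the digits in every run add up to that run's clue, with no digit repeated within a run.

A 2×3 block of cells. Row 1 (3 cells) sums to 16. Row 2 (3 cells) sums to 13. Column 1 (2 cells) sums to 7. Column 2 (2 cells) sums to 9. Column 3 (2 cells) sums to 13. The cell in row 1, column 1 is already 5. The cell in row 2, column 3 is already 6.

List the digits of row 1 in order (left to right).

5 4 7

(1,3) = 13 − 6 = 7 completes the 13 down.
(2,1) = 7 − 5 = 2 completes the 7 down.
(2,2) = 13 − 8 = 5 completes the 13 across.
(1,2) = 16 − 12 = 4 completes the 16 across.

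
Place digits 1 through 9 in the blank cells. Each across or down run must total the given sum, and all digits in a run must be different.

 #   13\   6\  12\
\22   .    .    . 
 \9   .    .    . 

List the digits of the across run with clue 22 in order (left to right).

The 22 across and the 6 down share only 5, so R1C2 = 5.
R2C2 = 6 − 5 = 1 completes the 6 down.
Nothing is forced directly, so branch on R2C1, whose candidates are 5 or 6. If R2C1 = 6: then R1C1 would have to be in {8,9} for the 22 across but in {7} for the 13 down — contradiction. So R2C1 = 5.
R1C1 = 13 − 5 = 8 completes the 13 down.
R1C3 = 22 − 13 = 9 completes the 22 across.
R2C3 = 9 − 6 = 3 completes the 9 across.

8 5 9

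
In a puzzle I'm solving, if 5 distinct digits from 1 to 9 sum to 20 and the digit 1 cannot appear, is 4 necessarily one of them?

Yes

The only way to make 20 from 5 distinct digits under that restriction is {2,3,4,5,6}, which contains 4.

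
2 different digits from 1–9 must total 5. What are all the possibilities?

{1,4}; {2,3}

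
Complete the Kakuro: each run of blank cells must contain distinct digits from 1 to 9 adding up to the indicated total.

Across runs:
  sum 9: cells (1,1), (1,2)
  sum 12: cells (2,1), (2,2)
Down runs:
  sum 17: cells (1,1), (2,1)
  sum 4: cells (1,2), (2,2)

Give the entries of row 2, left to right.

9 3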